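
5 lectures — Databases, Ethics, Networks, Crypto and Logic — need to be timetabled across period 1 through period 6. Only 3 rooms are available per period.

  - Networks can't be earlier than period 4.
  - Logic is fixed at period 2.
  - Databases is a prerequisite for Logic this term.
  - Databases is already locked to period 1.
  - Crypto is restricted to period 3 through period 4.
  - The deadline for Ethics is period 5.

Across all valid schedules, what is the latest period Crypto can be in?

period 4

Crypto is available from period 3; Crypto's own window allows nothing later than period 4.
Crypto at period 4 is achievable: Databases -> period 1, Ethics -> period 1, Crypto -> period 4, Logic -> period 2, Networks -> period 4.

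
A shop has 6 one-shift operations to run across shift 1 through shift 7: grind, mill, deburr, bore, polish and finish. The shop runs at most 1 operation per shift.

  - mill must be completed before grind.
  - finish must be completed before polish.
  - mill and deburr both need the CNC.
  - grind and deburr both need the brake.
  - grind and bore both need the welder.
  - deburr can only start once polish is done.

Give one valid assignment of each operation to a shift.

finish -> shift 1; deburr -> shift 5; bore -> shift 6; grind -> shift 4; mill -> shift 3; polish -> shift 2

Checking: polish(shift 2) before deburr(shift 5); finish(shift 1) before polish(shift 2); mill(shift 3) before grind(shift 4); grind(shift 4) != bore(shift 6); grind(shift 4) != deburr(shift 5); mill(shift 3) != deburr(shift 5); max 1 per shift (cap 1).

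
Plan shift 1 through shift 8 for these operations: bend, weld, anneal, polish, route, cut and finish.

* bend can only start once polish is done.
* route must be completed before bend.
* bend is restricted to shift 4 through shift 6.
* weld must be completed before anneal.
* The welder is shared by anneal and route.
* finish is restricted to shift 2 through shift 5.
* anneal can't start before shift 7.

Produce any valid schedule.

anneal -> shift 7, cut -> shift 1, bend -> shift 4, finish -> shift 2, route -> shift 1, polish -> shift 1, weld -> shift 1

Checking: route(shift 1) before bend(shift 4); weld(shift 1) before anneal(shift 7); polish(shift 1) before bend(shift 4); anneal(shift 7) != route(shift 1); bend=shift 4 in [shift 4,shift 6]; finish=shift 2 in [shift 2,shift 5]; anneal=shift 7 in [shift 7,shift 8].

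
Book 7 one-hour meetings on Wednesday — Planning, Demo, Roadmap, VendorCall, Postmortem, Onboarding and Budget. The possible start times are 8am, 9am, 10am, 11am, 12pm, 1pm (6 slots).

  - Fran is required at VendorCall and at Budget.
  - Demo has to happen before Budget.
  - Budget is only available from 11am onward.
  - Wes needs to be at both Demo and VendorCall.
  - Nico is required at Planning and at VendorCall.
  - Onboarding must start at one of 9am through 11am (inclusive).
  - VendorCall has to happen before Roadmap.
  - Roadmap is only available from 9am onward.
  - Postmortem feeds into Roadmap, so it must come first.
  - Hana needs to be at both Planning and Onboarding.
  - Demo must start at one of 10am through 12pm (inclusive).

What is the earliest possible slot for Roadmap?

Roadmap is available from 9am.
Roadmap at 9am is achievable: Demo in 10am, Roadmap in 9am, Postmortem in 8am, Budget in 11am, VendorCall in 8am, Onboarding in 9am, Planning in 10am.

9am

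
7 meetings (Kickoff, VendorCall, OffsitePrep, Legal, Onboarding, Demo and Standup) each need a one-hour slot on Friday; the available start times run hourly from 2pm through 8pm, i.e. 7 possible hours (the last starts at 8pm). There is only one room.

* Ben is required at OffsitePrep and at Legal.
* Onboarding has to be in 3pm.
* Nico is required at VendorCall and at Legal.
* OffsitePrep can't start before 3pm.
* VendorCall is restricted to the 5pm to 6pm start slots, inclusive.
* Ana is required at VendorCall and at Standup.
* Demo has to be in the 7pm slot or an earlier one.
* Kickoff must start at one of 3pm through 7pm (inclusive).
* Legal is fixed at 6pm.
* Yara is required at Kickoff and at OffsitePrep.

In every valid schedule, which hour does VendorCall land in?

VendorCall's window is 5pm–6pm.
Legal is fixed at 6pm, and VendorCall can't share a hour with Legal.
So VendorCall must be 5pm.

5pm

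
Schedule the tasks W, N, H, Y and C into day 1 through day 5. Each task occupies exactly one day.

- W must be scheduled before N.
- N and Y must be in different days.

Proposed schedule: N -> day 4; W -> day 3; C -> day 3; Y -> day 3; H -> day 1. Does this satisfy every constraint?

Yes

N and Y must be in different days — holds.
W must be scheduled before N — holds.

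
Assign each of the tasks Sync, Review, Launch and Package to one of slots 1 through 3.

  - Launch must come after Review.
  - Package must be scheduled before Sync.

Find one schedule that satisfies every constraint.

Launch in 2; Sync in 2; Review in 1; Package in 1

Checking: Review(1) before Launch(2); Package(1) before Sync(2).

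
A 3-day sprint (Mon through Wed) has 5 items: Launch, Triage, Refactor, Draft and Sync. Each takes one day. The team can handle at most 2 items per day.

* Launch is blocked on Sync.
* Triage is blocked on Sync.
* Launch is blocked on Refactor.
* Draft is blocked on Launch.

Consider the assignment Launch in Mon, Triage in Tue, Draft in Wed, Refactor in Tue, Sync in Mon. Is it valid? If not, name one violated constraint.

No. Launch is blocked on Refactor is not satisfied.

Draft is blocked on Launch — holds.
Triage is blocked on Sync — holds.
Launch is blocked on Sync — violated.
Launch is blocked on Refactor — violated.
The team can handle at most 2 items per day — holds.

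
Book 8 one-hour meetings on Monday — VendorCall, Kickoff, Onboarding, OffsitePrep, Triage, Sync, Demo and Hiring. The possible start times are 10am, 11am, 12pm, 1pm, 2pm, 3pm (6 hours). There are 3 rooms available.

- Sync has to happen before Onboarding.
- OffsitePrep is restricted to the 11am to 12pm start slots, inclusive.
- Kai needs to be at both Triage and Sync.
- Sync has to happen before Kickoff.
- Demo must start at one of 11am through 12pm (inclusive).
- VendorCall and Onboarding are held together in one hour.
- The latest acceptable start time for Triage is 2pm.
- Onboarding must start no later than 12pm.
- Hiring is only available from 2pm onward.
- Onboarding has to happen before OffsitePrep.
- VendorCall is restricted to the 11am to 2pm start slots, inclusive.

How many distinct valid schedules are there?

60

Splitting on Kickoff: it can be 11am (6), 12pm (12), 1pm (14), 2pm (14), 3pm (14). Listing each branch's schedules as (VendorCall, Onboarding, OffsitePrep, Triage, Sync, Demo, Hiring):
Kickoff=11am: (11am,11am,12pm,12pm,10am,12pm,2pm) (11am,11am,12pm,12pm,10am,12pm,3pm) (11am,11am,12pm,1pm,10am,12pm,2pm) (11am,11am,12pm,1pm,10am,12pm,3pm) (11am,11am,12pm,2pm,10am,12pm,2pm) (11am,11am,12pm,2pm,10am,12pm,3pm) — 6.
Kickoff=12pm: (11am,11am,12pm,11am,10am,12pm,2pm) (11am,11am,12pm,11am,10am,12pm,3pm) (11am,11am,12pm,12pm,10am,11am,2pm) (11am,11am,12pm,12pm,10am,11am,3pm) (11am,11am,12pm,1pm,10am,11am,2pm) (11am,11am,12pm,1pm,10am,11am,3pm) (11am,11am,12pm,1pm,10am,12pm,2pm) (11am,11am,12pm,1pm,10am,12pm,3pm) (11am,11am,12pm,2pm,10am,11am,2pm) (11am,11am,12pm,2pm,10am,11am,3pm) (11am,11am,12pm,2pm,10am,12pm,2pm) (11am,11am,12pm,2pm,10am,12pm,3pm) — 12.
Kickoff=1pm: (11am,11am,12pm,11am,10am,12pm,2pm) (11am,11am,12pm,11am,10am,12pm,3pm) (11am,11am,12pm,12pm,10am,11am,2pm) (11am,11am,12pm,12pm,10am,11am,3pm) (11am,11am,12pm,12pm,10am,12pm,2pm) (11am,11am,12pm,12pm,10am,12pm,3pm) (11am,11am,12pm,1pm,10am,11am,2pm) (11am,11am,12pm,1pm,10am,11am,3pm) (11am,11am,12pm,1pm,10am,12pm,2pm) (11am,11am,12pm,1pm,10am,12pm,3pm) (11am,11am,12pm,2pm,10am,11am,2pm) (11am,11am,12pm,2pm,10am,11am,3pm) (11am,11am,12pm,2pm,10am,12pm,2pm) (11am,11am,12pm,2pm,10am,12pm,3pm) — 14.
Kickoff=2pm: (11am,11am,12pm,11am,10am,12pm,2pm) (11am,11am,12pm,11am,10am,12pm,3pm) (11am,11am,12pm,12pm,10am,11am,2pm) (11am,11am,12pm,12pm,10am,11am,3pm) (11am,11am,12pm,12pm,10am,12pm,2pm) (11am,11am,12pm,12pm,10am,12pm,3pm) (11am,11am,12pm,1pm,10am,11am,2pm) (11am,11am,12pm,1pm,10am,11am,3pm) (11am,11am,12pm,1pm,10am,12pm,2pm) (11am,11am,12pm,1pm,10am,12pm,3pm) (11am,11am,12pm,2pm,10am,11am,2pm) (11am,11am,12pm,2pm,10am,11am,3pm) (11am,11am,12pm,2pm,10am,12pm,2pm) (11am,11am,12pm,2pm,10am,12pm,3pm) — 14.
Kickoff=3pm: (11am,11am,12pm,11am,10am,12pm,2pm) (11am,11am,12pm,11am,10am,12pm,3pm) (11am,11am,12pm,12pm,10am,11am,2pm) (11am,11am,12pm,12pm,10am,11am,3pm) (11am,11am,12pm,12pm,10am,12pm,2pm) (11am,11am,12pm,12pm,10am,12pm,3pm) (11am,11am,12pm,1pm,10am,11am,2pm) (11am,11am,12pm,1pm,10am,11am,3pm) (11am,11am,12pm,1pm,10am,12pm,2pm) (11am,11am,12pm,1pm,10am,12pm,3pm) (11am,11am,12pm,2pm,10am,11am,2pm) (11am,11am,12pm,2pm,10am,11am,3pm) (11am,11am,12pm,2pm,10am,12pm,2pm) (11am,11am,12pm,2pm,10am,12pm,3pm) — 14.
Summing: 6 + 12 + 14 + 14 + 14 = 60.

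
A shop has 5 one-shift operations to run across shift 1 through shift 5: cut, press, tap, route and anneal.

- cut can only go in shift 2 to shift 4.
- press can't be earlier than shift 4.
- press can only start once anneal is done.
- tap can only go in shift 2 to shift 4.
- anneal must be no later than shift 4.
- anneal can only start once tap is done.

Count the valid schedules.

Splitting on cut: it can be shift 2 (20), shift 3 (20), shift 4 (20). Listing each branch's schedules as (press, tap, route, anneal) by shift number:
cut=shift 2: (4,2,1,3) (4,2,2,3) (4,2,3,3) (4,2,4,3) (4,2,5,3) (5,2,1,3) (5,2,1,4) (5,2,2,3) (5,2,2,4) (5,2,3,3) (5,2,3,4) (5,2,4,3) (5,2,4,4) (5,2,5,3) (5,2,5,4) (5,3,1,4) (5,3,2,4) (5,3,3,4) (5,3,4,4) (5,3,5,4) — 20.
cut=shift 3: (4,2,1,3) (4,2,2,3) (4,2,3,3) (4,2,4,3) (4,2,5,3) (5,2,1,3) (5,2,1,4) (5,2,2,3) (5,2,2,4) (5,2,3,3) (5,2,3,4) (5,2,4,3) (5,2,4,4) (5,2,5,3) (5,2,5,4) (5,3,1,4) (5,3,2,4) (5,3,3,4) (5,3,4,4) (5,3,5,4) — 20.
cut=shift 4: (4,2,1,3) (4,2,2,3) (4,2,3,3) (4,2,4,3) (4,2,5,3) (5,2,1,3) (5,2,1,4) (5,2,2,3) (5,2,2,4) (5,2,3,3) (5,2,3,4) (5,2,4,3) (5,2,4,4) (5,2,5,3) (5,2,5,4) (5,3,1,4) (5,3,2,4) (5,3,3,4) (5,3,4,4) (5,3,5,4) — 20.
Summing: 20 + 20 + 20 = 60.

60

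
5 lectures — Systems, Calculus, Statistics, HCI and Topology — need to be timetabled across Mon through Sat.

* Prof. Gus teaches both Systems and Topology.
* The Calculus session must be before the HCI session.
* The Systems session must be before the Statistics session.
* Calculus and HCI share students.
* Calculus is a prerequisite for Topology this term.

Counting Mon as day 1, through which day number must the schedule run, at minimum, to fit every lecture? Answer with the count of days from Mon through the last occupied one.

The precedence chain requires at least 2 distinct days.
2 works (last occupied day: Tue): for example Statistics in Tue; Systems in Mon; HCI in Tue; Calculus in Mon; Topology in Tue.

2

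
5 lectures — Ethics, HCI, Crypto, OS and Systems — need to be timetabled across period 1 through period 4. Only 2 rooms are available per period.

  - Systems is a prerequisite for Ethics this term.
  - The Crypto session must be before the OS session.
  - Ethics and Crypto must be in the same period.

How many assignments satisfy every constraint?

Splitting on Ethics: it can be period 2 (6), period 3 (6). Listing each branch's schedules as (HCI, Crypto, OS, Systems) by period number:
Ethics=period 2: (1,2,3,1) (1,2,4,1) (3,2,3,1) (3,2,4,1) (4,2,3,1) (4,2,4,1) — 6.
Ethics=period 3: (1,3,4,1) (1,3,4,2) (2,3,4,1) (2,3,4,2) (4,3,4,1) (4,3,4,2) — 6.
Summing: 6 + 6 = 12.

12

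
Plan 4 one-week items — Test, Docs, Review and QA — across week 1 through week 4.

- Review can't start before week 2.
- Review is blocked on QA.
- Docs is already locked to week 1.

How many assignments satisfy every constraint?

Splitting on Test: it can be week 1 (6), week 2 (6), week 3 (6), week 4 (6). Listing each branch's schedules as (Docs, Review, QA) by week number:
Test=week 1: (1,2,1) (1,3,1) (1,3,2) (1,4,1) (1,4,2) (1,4,3) — 6.
Test=week 2: (1,2,1) (1,3,1) (1,3,2) (1,4,1) (1,4,2) (1,4,3) — 6.
Test=week 3: (1,2,1) (1,3,1) (1,3,2) (1,4,1) (1,4,2) (1,4,3) — 6.
Test=week 4: (1,2,1) (1,3,1) (1,3,2) (1,4,1) (1,4,2) (1,4,3) — 6.
Summing: 6 + 6 + 6 + 6 = 24.

24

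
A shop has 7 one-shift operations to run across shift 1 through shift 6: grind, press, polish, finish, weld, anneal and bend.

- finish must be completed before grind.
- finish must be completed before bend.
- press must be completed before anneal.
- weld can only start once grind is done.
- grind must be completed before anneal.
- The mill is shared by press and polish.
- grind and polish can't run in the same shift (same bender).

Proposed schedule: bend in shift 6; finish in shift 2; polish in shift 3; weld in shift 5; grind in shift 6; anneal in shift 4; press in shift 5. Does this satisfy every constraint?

No — it violates: grind must be completed before anneal

finish must be completed before bend — holds.
The mill is shared by press and polish — holds.
weld can only start once grind is done — violated.
grind and polish can't run in the same shift (same bender) — holds.
grind must be completed before anneal — violated.
finish must be completed before grind — holds.
press must be completed before anneal — violated.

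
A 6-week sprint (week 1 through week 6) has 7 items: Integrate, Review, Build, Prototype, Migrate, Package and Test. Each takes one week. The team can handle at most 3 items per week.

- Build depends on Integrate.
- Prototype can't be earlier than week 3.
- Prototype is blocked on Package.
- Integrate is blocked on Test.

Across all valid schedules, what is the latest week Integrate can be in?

week 5

Precedence pushes Integrate to at least week 2; downstream work caps Integrate at week 5.
Integrate at week 5 is achievable: Package in week 1, Test in week 1, Migrate in week 2, Review in week 1, Prototype in week 3, Integrate in week 5, Build in week 6.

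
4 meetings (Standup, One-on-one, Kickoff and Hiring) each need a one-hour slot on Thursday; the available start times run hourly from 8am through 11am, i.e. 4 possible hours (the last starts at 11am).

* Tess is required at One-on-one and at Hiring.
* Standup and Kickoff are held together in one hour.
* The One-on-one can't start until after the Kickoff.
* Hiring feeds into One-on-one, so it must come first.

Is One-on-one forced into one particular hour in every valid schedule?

One-on-one can be 9am (e.g. Hiring=8am, One-on-one=9am, Standup=8am, Kickoff=8am) or 10am (e.g. Standup -> 8am, One-on-one -> 10am, Kickoff -> 8am, Hiring -> 8am).

No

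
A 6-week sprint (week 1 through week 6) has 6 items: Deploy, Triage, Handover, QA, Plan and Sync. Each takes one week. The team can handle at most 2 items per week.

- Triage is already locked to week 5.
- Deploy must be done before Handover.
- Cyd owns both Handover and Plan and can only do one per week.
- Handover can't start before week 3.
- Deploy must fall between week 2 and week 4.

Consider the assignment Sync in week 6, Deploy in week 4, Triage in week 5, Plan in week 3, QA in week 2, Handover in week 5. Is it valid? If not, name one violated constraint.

Deploy must fall between week 2 and week 4 — holds.
The team can handle at most 2 items per week — holds.
Triage is already locked to week 5 — holds.
Deploy must be done before Handover — holds.
Handover can't start before week 3 — holds.
Cyd owns both Handover and Plan and can only do one per week — holds.

Valid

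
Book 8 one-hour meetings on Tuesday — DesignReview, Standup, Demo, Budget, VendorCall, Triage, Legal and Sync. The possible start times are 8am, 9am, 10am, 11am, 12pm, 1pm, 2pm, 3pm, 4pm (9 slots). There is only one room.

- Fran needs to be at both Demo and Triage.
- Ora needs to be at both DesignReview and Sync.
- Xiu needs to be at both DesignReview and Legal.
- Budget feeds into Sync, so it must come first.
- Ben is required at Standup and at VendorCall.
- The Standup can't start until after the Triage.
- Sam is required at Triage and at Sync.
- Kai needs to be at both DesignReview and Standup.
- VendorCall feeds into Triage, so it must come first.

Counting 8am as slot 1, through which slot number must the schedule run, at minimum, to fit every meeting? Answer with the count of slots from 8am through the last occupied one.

8 slots

The precedence chain requires at least 3 distinct slots.
With at most 1 per slot and 8 meetings, at least 8 slots are needed.
8 works (last occupied slot: 3pm): for example Sync in 12pm, DesignReview in 1pm, Budget in 11am, Triage in 9am, Demo in 2pm, VendorCall in 8am, Standup in 10am, Legal in 3pm.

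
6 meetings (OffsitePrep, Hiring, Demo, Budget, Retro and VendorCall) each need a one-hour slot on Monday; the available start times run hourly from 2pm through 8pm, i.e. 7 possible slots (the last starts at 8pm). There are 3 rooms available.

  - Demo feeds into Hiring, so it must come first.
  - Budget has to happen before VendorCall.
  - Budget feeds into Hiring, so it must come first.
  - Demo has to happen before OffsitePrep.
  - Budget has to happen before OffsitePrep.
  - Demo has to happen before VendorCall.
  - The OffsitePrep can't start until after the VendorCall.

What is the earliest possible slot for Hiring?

Precedence pushes Hiring to at least 3pm.
Hiring at 3pm is achievable: OffsitePrep=4pm, Retro=2pm, Hiring=3pm, VendorCall=3pm, Budget=2pm, Demo=2pm.

3pm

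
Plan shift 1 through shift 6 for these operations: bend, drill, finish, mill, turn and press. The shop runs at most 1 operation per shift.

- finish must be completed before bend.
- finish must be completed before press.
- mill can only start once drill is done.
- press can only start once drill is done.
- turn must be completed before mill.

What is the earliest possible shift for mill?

Precedence pushes mill to at least shift 2.
mill at shift 3 is achievable: mill in shift 3, bend in shift 6, press in shift 5, drill in shift 1, finish in shift 4, turn in shift 2.
Nothing earlier works — the capacity limit rule out every shift before shift 3.

shift 3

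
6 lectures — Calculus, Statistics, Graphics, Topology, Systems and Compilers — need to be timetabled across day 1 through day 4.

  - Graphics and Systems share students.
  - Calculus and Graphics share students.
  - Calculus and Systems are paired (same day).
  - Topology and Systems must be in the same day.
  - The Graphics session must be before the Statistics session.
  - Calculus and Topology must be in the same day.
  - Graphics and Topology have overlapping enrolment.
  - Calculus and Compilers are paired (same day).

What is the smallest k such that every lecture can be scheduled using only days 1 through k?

2

The precedence chain requires at least 2 distinct days.
2 works (last occupied day: day 2): for example Graphics=day 1; Compilers=day 2; Systems=day 2; Topology=day 2; Statistics=day 2; Calculus=day 2.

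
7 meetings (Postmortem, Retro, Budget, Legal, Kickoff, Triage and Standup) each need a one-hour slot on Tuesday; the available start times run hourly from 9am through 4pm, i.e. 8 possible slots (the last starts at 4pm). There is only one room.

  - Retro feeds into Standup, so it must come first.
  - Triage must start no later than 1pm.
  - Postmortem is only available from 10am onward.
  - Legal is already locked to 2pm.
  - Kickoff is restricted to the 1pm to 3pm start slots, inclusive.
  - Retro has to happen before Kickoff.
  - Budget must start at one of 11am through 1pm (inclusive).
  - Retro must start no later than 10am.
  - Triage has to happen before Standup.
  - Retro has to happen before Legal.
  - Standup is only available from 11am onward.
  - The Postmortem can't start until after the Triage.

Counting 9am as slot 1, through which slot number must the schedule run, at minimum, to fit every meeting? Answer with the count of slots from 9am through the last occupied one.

7 slots

The precedence chain requires at least 2 distinct slots.
With at most 1 per slot and 7 meetings, at least 7 slots are needed.
Legal can't be placed before 2pm — that is slot 6 counting from 9am — so the schedule must run through at least 6 slots.
7 works (last occupied slot: 3pm): for example Retro=9am, Kickoff=1pm, Triage=10am, Legal=2pm, Postmortem=3pm, Budget=11am, Standup=12pm.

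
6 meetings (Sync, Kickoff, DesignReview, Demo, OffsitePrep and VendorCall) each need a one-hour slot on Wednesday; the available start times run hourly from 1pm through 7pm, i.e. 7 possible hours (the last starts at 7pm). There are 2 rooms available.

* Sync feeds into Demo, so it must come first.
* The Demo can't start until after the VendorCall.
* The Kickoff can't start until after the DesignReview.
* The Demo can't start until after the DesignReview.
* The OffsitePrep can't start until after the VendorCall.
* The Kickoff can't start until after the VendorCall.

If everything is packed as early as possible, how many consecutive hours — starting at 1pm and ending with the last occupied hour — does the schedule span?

The precedence chain requires at least 2 distinct hours.
With at most 2 per hour and 6 meetings, at least 3 hours are needed.
3 works (last occupied hour: 3pm): for example Demo in 3pm; VendorCall in 1pm; DesignReview in 1pm; OffsitePrep in 3pm; Sync in 2pm; Kickoff in 2pm.

3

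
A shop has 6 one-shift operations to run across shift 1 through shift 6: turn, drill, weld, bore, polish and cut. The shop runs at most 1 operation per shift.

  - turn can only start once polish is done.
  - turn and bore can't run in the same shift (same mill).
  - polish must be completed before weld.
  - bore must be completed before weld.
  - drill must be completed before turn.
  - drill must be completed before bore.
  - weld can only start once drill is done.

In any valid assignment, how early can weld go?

shift 4

Precedence pushes weld to at least shift 3.
weld at shift 4 is achievable: cut -> shift 6; weld -> shift 4; turn -> shift 5; drill -> shift 1; bore -> shift 2; polish -> shift 3.
Nothing earlier works — the conflict and capacity constraints rule out every shift before shift 4.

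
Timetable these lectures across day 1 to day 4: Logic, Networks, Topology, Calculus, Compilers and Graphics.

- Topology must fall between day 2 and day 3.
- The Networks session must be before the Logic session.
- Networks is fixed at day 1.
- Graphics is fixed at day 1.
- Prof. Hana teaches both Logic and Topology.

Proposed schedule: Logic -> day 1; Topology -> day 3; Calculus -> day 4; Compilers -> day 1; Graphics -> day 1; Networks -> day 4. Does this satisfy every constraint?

Invalid. The Networks session must be before the Logic session.

The Networks session must be before the Logic session — violated.
Graphics is fixed at day 1 — holds.
Prof. Hana teaches both Logic and Topology — holds.
Topology must fall between day 2 and day 3 — holds.
Networks is fixed at day 1 — violated.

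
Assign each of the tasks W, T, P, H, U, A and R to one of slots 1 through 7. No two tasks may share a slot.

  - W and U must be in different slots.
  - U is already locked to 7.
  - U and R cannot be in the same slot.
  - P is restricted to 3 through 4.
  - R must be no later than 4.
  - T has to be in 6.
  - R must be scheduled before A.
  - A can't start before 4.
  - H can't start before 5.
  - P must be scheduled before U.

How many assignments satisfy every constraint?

2

Enumerating: R=1; A=4; P=3; W=2; H=5; U=7; T=6 | W=1; H=5; U=7; T=6; R=2; A=4; P=3.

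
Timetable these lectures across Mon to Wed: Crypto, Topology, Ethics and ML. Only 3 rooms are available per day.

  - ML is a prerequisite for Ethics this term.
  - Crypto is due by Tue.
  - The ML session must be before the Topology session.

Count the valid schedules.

10

Splitting on Crypto: it can be Mon (5), Tue (5). Listing each branch's schedules as (Topology, Ethics, ML):
Crypto=Mon: (Tue,Tue,Mon) (Tue,Wed,Mon) (Wed,Tue,Mon) (Wed,Wed,Mon) (Wed,Wed,Tue) — 5.
Crypto=Tue: (Tue,Tue,Mon) (Tue,Wed,Mon) (Wed,Tue,Mon) (Wed,Wed,Mon) (Wed,Wed,Tue) — 5.
Summing: 5 + 5 = 10.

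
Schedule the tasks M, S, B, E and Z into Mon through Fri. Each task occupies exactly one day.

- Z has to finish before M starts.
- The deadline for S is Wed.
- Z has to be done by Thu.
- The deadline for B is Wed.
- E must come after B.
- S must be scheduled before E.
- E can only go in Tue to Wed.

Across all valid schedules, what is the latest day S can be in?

S's own window allows nothing later than Wed; downstream work caps S at Tue.
S at Tue is achievable: S=Tue, B=Mon, E=Wed, Z=Mon, M=Tue.

Tue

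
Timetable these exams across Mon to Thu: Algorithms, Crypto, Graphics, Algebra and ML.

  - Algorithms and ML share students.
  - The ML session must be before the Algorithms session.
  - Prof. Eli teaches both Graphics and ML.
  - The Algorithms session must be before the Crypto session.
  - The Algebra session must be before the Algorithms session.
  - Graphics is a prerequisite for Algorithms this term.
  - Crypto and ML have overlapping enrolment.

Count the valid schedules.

4

Enumerating: ML in Tue; Graphics in Mon; Crypto in Thu; Algorithms in Wed; Algebra in Mon | ML in Tue; Crypto in Thu; Algebra in Tue; Algorithms in Wed; Graphics in Mon | Algebra -> Mon; Crypto -> Thu; Algorithms -> Wed; ML -> Mon; Graphics -> Tue | ML in Mon, Algebra in Tue, Crypto in Thu, Graphics in Tue, Algorithms in Wed.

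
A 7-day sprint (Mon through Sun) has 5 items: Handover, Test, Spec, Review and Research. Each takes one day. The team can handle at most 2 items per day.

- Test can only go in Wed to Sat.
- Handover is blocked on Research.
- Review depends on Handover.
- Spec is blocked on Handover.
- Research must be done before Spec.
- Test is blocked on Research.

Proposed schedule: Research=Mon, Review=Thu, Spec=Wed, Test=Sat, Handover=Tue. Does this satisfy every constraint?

Research must be done before Spec — holds.
Test can only go in Wed to Sat — holds.
The team can handle at most 2 items per day — holds.
Review depends on Handover — holds.
Handover is blocked on Research — holds.
Spec is blocked on Handover — holds.
Test is blocked on Research — holds.

Yes, all constraints hold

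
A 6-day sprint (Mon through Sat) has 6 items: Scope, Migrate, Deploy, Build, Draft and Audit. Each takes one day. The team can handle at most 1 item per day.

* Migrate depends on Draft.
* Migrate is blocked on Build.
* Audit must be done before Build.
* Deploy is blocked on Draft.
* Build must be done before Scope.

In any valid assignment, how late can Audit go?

Wed

Downstream work caps Audit at Thu.
Audit at Wed is achievable: Build=Thu, Draft=Mon, Audit=Wed, Scope=Sat, Deploy=Tue, Migrate=Fri.
Nothing later works — the capacity limit rule out every day after Wed.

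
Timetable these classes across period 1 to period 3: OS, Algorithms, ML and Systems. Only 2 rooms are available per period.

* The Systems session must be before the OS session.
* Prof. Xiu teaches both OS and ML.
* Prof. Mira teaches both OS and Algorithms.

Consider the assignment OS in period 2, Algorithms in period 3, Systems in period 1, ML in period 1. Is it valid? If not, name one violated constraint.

Prof. Mira teaches both OS and Algorithms — holds.
Prof. Xiu teaches both OS and ML — holds.
The Systems session must be before the OS session — holds.
Only 2 rooms are available per period — holds.

Yes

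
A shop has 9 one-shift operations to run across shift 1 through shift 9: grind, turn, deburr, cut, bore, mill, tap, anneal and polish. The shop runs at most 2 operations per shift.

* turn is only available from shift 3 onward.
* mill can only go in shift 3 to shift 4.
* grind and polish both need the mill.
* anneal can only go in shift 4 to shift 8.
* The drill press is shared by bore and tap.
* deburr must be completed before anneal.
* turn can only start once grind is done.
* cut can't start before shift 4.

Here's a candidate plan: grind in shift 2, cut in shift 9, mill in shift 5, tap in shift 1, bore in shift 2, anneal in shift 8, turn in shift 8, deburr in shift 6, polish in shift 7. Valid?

Invalid. mill can only go in shift 3 to shift 4.

turn is only available from shift 3 onward — holds.
The drill press is shared by bore and tap — holds.
The shop runs at most 2 operations per shift — holds.
mill can only go in shift 3 to shift 4 — violated.
anneal can only go in shift 4 to shift 8 — holds.
deburr must be completed before anneal — holds.
grind and polish both need the mill — holds.
turn can only start once grind is done — holds.
cut can't start before shift 4 — holds.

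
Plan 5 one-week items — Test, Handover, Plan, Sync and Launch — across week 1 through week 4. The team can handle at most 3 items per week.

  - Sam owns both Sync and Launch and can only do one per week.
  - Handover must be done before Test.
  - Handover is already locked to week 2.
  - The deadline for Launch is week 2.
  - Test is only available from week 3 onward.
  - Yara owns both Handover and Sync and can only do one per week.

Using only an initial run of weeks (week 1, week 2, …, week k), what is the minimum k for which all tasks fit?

3

The precedence chain requires at least 2 distinct weeks.
With at most 3 per week and 5 tasks, at least 2 weeks are needed.
Test can't be placed before week 3, so the schedule must run through at least week 3.
3 works (last occupied week: week 3): for example Test -> week 3; Plan -> week 1; Sync -> week 3; Handover -> week 2; Launch -> week 1.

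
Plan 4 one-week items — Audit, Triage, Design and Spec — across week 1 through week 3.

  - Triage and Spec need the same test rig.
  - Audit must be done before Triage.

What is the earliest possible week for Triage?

week 2

Precedence pushes Triage to at least week 2.
Triage at week 2 is achievable: Design -> week 1, Audit -> week 1, Triage -> week 2, Spec -> week 1.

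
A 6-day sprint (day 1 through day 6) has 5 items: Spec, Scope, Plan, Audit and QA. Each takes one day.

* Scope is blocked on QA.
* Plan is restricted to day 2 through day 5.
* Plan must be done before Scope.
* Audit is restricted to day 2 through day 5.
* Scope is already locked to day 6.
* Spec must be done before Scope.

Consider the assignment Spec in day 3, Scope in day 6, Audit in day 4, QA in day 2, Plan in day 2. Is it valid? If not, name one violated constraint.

Valid

Spec must be done before Scope — holds.
Audit is restricted to day 2 through day 5 — holds.
Scope is blocked on QA — holds.
Plan is restricted to day 2 through day 5 — holds.
Plan must be done before Scope — holds.
Scope is already locked to day 6 — holds.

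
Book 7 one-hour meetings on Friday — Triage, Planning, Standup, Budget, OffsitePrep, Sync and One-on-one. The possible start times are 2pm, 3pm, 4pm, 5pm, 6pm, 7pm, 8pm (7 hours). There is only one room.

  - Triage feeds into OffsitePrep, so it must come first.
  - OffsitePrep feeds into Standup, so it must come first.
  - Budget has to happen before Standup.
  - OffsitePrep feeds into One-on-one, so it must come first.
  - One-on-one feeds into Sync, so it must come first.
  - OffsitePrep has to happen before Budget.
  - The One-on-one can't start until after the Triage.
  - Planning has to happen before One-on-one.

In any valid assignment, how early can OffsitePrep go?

Precedence pushes OffsitePrep to at least 3pm; downstream work caps OffsitePrep at 6pm.
OffsitePrep at 3pm is achievable: Standup in 7pm, Budget in 6pm, Triage in 2pm, OffsitePrep in 3pm, Sync in 8pm, One-on-one in 5pm, Planning in 4pm.

3pm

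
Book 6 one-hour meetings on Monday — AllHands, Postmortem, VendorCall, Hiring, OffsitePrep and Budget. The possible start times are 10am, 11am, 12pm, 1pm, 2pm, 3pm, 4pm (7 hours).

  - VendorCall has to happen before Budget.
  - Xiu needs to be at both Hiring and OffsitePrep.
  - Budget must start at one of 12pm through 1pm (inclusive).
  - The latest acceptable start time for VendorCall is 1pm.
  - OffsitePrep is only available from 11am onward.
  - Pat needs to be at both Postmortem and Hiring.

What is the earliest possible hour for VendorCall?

VendorCall's own window allows nothing later than 1pm; downstream work caps VendorCall at 12pm.
VendorCall at 10am is achievable: Postmortem=10am; AllHands=10am; VendorCall=10am; Hiring=12pm; Budget=12pm; OffsitePrep=11am.

10am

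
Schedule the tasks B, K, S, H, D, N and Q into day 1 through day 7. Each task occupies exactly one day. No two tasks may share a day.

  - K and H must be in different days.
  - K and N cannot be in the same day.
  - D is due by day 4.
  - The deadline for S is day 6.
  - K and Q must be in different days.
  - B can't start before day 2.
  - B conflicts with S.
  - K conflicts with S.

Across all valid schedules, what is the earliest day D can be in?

D's own window allows nothing later than day 4.
D at day 1 is achievable: N -> day 6, D -> day 1, K -> day 4, B -> day 2, H -> day 5, S -> day 3, Q -> day 7.

day 1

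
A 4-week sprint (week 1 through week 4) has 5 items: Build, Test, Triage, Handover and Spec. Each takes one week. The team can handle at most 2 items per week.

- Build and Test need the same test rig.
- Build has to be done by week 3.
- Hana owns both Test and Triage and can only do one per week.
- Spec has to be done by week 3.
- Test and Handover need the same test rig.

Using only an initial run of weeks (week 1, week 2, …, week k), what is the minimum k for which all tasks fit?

With at most 2 per week and 5 tasks, at least 3 weeks are needed.
3 works (last occupied week: week 3): for example Build -> week 1; Triage -> week 1; Handover -> week 3; Spec -> week 2; Test -> week 2.

3 weeks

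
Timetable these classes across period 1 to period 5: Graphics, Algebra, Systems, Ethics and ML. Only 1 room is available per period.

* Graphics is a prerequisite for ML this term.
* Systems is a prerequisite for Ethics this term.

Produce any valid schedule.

ML in period 4; Ethics in period 3; Graphics in period 1; Algebra in period 5; Systems in period 2

Checking: Systems(period 2) before Ethics(period 3); Graphics(period 1) before ML(period 4); max 1 per period (cap 1).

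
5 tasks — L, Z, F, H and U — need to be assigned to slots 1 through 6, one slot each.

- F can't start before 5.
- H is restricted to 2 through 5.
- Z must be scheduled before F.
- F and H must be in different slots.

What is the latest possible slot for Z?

5

Downstream work caps Z at 5.
Z at 5 is achievable: H -> 2; L -> 1; F -> 6; U -> 1; Z -> 5.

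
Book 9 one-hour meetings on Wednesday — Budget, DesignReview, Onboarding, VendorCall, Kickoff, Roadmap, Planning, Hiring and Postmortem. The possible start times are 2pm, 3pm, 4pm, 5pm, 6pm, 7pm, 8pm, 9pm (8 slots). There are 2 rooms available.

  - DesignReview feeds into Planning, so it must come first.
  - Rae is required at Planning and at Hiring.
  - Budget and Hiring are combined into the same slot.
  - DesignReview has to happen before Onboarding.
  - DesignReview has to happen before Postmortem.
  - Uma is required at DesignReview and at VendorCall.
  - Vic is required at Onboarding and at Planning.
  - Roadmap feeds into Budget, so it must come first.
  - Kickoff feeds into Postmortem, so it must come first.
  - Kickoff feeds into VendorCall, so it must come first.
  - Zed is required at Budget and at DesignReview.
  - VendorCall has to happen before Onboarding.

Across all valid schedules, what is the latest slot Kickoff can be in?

7pm

Downstream work caps Kickoff at 7pm.
Kickoff at 7pm is achievable: DesignReview in 2pm; Planning in 4pm; VendorCall in 8pm; Roadmap in 2pm; Postmortem in 8pm; Onboarding in 9pm; Kickoff in 7pm; Hiring in 3pm; Budget in 3pm.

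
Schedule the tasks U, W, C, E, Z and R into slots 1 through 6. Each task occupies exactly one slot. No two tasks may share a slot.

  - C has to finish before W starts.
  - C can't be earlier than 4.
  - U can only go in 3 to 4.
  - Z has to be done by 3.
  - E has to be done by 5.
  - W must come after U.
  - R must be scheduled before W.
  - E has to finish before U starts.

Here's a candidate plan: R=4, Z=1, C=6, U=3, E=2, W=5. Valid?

No two tasks may share a slot — holds.
U can only go in 3 to 4 — holds.
W must come after U — holds.
C has to finish before W starts — violated.
R must be scheduled before W — holds.
E has to finish before U starts — holds.
E has to be done by 5 — holds.
Z has to be done by 3 — holds.
C can't be earlier than 4 — holds.

No — it violates: C has to finish before W starts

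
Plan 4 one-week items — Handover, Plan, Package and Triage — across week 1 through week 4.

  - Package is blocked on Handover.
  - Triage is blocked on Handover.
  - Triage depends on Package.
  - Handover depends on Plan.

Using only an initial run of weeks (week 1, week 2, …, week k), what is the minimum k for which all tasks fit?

4 weeks

The precedence chain requires at least 4 distinct weeks.
4 works (last occupied week: week 4): for example Package -> week 3, Triage -> week 4, Handover -> week 2, Plan -> week 1.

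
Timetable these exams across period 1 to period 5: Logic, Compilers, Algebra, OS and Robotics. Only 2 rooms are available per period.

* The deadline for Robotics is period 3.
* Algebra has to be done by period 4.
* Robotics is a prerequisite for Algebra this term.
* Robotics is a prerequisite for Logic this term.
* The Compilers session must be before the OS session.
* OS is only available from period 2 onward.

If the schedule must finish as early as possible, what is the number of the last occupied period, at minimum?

3

The precedence chain requires at least 2 distinct periods.
With at most 2 per period and 5 exams, at least 3 periods are needed.
3 works (last occupied period: period 3): for example Algebra=period 3, OS=period 2, Logic=period 2, Robotics=period 1, Compilers=period 1.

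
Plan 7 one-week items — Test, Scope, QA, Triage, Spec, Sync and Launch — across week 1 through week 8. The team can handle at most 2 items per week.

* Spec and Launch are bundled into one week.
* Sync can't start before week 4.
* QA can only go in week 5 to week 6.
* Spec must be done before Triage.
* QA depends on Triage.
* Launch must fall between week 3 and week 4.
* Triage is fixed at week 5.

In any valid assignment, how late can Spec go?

week 4

Spec must be in the same week as Launch, which can't be before week 3, so Spec is at least week 3; downstream work caps Spec at week 4.
Spec at week 4 is achievable: Spec=week 4, Sync=week 5, Test=week 1, Scope=week 1, QA=week 6, Triage=week 5, Launch=week 4.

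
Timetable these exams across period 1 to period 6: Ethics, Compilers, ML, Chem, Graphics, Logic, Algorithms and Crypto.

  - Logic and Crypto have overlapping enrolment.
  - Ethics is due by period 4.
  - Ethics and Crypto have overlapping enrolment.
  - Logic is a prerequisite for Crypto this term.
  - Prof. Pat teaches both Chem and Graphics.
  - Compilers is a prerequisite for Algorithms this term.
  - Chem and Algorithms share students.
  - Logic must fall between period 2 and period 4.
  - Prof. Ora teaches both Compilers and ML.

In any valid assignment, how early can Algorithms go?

Precedence pushes Algorithms to at least period 2.
Algorithms at period 2 is achievable: Graphics in period 2, ML in period 2, Compilers in period 1, Crypto in period 3, Ethics in period 1, Logic in period 2, Chem in period 1, Algorithms in period 2.

period 2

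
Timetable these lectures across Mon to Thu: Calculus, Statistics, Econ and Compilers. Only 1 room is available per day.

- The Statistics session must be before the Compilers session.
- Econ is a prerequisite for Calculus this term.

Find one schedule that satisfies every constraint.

Statistics=Wed; Compilers=Thu; Econ=Mon; Calculus=Tue

Checking: Statistics(Wed) before Compilers(Thu); Econ(Mon) before Calculus(Tue); max 1 per day (cap 1).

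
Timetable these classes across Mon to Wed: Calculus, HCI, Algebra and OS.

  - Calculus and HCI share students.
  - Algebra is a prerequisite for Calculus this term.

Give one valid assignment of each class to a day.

OS -> Mon; HCI -> Mon; Algebra -> Mon; Calculus -> Tue

Checking: Algebra(Mon) before Calculus(Tue); Calculus(Tue) != HCI(Mon).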